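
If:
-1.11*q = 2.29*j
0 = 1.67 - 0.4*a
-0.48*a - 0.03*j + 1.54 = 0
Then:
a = 4.18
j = -15.47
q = 31.91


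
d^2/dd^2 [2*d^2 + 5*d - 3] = 4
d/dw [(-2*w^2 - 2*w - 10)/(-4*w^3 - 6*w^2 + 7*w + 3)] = 2*(-4*w^4 - 8*w^3 - 73*w^2 - 66*w + 32)/(16*w^6 + 48*w^5 - 20*w^4 - 108*w^3 + 13*w^2 + 42*w + 9)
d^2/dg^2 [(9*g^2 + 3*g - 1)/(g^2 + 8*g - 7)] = 2*(-69*g^3 + 186*g^2 + 39*g + 538)/(g^6 + 24*g^5 + 171*g^4 + 176*g^3 - 1197*g^2 + 1176*g - 343)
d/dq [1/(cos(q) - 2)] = sin(q)/(cos(q) - 2)^2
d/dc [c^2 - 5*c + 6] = 2*c - 5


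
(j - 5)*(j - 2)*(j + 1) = j^3 - 6*j^2 + 3*j + 10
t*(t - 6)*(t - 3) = t^3 - 9*t^2 + 18*t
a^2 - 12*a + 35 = (a - 7)*(a - 5)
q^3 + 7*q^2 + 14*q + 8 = (q + 1)*(q + 2)*(q + 4)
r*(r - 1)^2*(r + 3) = r^4 + r^3 - 5*r^2 + 3*r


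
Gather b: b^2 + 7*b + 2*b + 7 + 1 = b^2 + 9*b + 8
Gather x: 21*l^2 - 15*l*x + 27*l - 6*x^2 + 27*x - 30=21*l^2 + 27*l - 6*x^2 + x*(27 - 15*l) - 30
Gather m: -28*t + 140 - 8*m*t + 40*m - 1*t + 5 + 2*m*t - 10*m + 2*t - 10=m*(30 - 6*t) - 27*t + 135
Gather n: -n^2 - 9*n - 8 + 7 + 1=-n^2 - 9*n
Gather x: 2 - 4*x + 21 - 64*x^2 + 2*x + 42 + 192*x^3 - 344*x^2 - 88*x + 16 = 192*x^3 - 408*x^2 - 90*x + 81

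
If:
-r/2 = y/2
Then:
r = -y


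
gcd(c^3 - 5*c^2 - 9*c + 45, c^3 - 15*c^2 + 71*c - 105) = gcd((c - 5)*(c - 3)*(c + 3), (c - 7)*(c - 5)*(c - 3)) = c^2 - 8*c + 15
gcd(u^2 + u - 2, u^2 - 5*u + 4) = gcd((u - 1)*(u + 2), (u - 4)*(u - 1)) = u - 1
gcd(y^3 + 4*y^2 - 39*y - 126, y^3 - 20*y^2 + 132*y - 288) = y - 6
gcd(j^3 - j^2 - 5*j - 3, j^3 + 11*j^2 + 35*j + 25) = j + 1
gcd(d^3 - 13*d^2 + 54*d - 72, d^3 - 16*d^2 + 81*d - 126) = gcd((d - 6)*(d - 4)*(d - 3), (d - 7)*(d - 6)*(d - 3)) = d^2 - 9*d + 18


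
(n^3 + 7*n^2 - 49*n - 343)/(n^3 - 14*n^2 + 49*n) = (n^2 + 14*n + 49)/(n*(n - 7))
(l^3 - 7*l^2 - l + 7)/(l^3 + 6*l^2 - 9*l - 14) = (l^2 - 8*l + 7)/(l^2 + 5*l - 14)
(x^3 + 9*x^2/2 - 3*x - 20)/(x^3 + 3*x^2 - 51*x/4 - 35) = 2*(x - 2)/(2*x - 7)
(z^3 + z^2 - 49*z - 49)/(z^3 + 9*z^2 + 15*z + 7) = (z - 7)/(z + 1)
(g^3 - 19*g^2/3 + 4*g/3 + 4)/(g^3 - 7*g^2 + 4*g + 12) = (g^2 - g/3 - 2/3)/(g^2 - g - 2)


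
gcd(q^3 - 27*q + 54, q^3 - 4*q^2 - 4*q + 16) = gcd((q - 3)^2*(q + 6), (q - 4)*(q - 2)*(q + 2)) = 1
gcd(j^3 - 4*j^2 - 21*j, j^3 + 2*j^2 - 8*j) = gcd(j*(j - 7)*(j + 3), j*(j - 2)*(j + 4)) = j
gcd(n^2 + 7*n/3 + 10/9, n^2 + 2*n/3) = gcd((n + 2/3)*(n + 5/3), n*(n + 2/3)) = n + 2/3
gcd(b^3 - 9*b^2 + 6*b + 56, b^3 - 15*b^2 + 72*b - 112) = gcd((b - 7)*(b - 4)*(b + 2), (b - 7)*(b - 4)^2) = b^2 - 11*b + 28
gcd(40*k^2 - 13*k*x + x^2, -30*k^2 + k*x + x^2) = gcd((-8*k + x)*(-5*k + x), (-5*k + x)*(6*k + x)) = -5*k + x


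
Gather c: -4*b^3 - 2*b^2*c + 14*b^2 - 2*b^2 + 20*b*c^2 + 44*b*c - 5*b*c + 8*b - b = -4*b^3 + 12*b^2 + 20*b*c^2 + 7*b + c*(-2*b^2 + 39*b)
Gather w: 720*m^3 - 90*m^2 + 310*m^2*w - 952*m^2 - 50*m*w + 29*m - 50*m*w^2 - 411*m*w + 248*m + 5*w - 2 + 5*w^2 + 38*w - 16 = 720*m^3 - 1042*m^2 + 277*m + w^2*(5 - 50*m) + w*(310*m^2 - 461*m + 43) - 18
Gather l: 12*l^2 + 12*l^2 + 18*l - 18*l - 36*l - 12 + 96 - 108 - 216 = 24*l^2 - 36*l - 240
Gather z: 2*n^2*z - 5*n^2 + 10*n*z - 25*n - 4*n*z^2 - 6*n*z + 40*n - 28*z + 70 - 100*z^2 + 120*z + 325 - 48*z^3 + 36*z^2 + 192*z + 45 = -5*n^2 + 15*n - 48*z^3 + z^2*(-4*n - 64) + z*(2*n^2 + 4*n + 284) + 440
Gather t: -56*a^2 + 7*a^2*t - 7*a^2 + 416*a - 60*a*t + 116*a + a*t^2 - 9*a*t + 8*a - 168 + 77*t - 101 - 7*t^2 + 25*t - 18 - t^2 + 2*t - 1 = -63*a^2 + 540*a + t^2*(a - 8) + t*(7*a^2 - 69*a + 104) - 288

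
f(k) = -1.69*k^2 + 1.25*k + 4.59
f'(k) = 1.25 - 3.38*k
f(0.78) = 4.54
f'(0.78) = -1.39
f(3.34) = -10.09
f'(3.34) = -10.04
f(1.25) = 3.51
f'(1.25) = -2.98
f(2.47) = -2.63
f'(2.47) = -7.10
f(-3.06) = -15.06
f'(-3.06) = 11.59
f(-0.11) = 4.43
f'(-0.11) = 1.62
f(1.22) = 3.60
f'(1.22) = -2.87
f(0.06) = 4.66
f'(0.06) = 1.05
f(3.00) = -6.87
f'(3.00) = -8.89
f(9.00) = -121.05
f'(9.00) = -29.17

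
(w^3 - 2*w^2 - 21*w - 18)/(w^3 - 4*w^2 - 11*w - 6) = (w + 3)/(w + 1)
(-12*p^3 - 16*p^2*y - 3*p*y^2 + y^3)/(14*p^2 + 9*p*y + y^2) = (-6*p^2 - 5*p*y + y^2)/(7*p + y)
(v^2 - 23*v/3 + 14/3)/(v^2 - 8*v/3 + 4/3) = (v - 7)/(v - 2)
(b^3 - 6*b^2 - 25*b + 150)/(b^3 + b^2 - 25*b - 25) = (b - 6)/(b + 1)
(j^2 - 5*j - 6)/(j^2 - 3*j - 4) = (j - 6)/(j - 4)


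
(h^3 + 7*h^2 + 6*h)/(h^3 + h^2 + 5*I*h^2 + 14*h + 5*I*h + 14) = h*(h + 6)/(h^2 + 5*I*h + 14)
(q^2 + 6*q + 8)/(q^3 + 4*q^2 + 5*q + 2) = (q + 4)/(q^2 + 2*q + 1)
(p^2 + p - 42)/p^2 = (p^2 + p - 42)/p^2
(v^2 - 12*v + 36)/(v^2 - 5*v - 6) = (v - 6)/(v + 1)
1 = 1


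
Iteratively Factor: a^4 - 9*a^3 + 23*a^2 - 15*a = (a - 3)*(a^3 - 6*a^2 + 5*a) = a*(a - 3)*(a^2 - 6*a + 5) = a*(a - 3)*(a - 1)*(a - 5)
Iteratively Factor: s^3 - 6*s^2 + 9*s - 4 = (s - 1)*(s^2 - 5*s + 4) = (s - 1)^2*(s - 4)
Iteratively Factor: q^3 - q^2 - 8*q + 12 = (q - 2)*(q^2 + q - 6) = (q - 2)^2*(q + 3)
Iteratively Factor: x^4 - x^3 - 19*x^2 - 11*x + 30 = (x + 3)*(x^3 - 4*x^2 - 7*x + 10) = (x - 5)*(x + 3)*(x^2 + x - 2) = (x - 5)*(x + 2)*(x + 3)*(x - 1)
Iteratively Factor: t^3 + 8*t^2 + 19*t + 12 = (t + 4)*(t^2 + 4*t + 3) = (t + 1)*(t + 4)*(t + 3)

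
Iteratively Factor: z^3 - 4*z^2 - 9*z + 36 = (z + 3)*(z^2 - 7*z + 12) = (z - 3)*(z + 3)*(z - 4)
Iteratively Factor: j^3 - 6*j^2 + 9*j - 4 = (j - 4)*(j^2 - 2*j + 1) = (j - 4)*(j - 1)*(j - 1)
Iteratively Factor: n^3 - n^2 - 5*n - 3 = (n + 1)*(n^2 - 2*n - 3) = (n - 3)*(n + 1)*(n + 1)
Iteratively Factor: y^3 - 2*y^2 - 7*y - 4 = (y + 1)*(y^2 - 3*y - 4) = (y - 4)*(y + 1)*(y + 1)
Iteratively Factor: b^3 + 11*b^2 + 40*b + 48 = (b + 4)*(b^2 + 7*b + 12) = (b + 4)^2*(b + 3)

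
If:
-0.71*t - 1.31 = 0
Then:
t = -1.85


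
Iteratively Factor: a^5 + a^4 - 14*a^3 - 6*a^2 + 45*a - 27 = (a - 3)*(a^4 + 4*a^3 - 2*a^2 - 12*a + 9) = (a - 3)*(a + 3)*(a^3 + a^2 - 5*a + 3) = (a - 3)*(a - 1)*(a + 3)*(a^2 + 2*a - 3) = (a - 3)*(a - 1)*(a + 3)^2*(a - 1)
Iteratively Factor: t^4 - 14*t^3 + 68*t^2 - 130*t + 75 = (t - 5)*(t^3 - 9*t^2 + 23*t - 15) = (t - 5)*(t - 1)*(t^2 - 8*t + 15) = (t - 5)^2*(t - 1)*(t - 3)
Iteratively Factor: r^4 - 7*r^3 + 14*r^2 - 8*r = (r - 1)*(r^3 - 6*r^2 + 8*r) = (r - 2)*(r - 1)*(r^2 - 4*r) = (r - 4)*(r - 2)*(r - 1)*(r)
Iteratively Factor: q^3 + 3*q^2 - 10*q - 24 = (q + 2)*(q^2 + q - 12) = (q - 3)*(q + 2)*(q + 4)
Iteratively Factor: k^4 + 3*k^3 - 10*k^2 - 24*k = (k + 4)*(k^3 - k^2 - 6*k) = (k + 2)*(k + 4)*(k^2 - 3*k) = (k - 3)*(k + 2)*(k + 4)*(k)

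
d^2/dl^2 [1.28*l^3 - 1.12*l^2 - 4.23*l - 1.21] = 7.68*l - 2.24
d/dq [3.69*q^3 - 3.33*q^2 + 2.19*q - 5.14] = 11.07*q^2 - 6.66*q + 2.19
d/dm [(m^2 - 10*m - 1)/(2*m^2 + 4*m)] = (6*m^2 + m + 1)/(m^2*(m^2 + 4*m + 4))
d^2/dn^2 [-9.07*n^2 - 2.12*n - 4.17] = -18.1400000000000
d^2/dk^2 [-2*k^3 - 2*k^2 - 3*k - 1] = -12*k - 4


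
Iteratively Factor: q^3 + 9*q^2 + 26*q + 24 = (q + 2)*(q^2 + 7*q + 12) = (q + 2)*(q + 3)*(q + 4)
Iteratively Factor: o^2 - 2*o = (o - 2)*(o)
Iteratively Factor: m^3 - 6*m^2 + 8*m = (m - 2)*(m^2 - 4*m) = (m - 4)*(m - 2)*(m)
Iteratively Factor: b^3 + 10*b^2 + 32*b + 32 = (b + 4)*(b^2 + 6*b + 8) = (b + 2)*(b + 4)*(b + 4)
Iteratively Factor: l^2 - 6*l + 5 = (l - 5)*(l - 1)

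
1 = 1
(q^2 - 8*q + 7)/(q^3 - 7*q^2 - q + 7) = 1/(q + 1)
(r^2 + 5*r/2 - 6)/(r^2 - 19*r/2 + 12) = (r + 4)/(r - 8)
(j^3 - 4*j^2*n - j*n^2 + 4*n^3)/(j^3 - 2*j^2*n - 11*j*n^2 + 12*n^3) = (j + n)/(j + 3*n)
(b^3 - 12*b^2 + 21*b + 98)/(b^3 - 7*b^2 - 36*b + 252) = (b^2 - 5*b - 14)/(b^2 - 36)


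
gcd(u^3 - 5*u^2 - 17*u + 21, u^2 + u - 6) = u + 3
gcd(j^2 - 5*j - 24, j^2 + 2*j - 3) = j + 3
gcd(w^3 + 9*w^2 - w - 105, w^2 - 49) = w + 7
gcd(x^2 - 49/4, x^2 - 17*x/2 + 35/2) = x - 7/2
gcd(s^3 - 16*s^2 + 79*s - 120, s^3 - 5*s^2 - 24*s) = s - 8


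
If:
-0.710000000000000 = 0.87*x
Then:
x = -0.82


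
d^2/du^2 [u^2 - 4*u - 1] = 2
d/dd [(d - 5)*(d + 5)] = 2*d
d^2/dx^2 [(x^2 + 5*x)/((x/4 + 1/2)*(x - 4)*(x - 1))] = 8*(x^6 + 15*x^5 - 27*x^4 + x^3 - 168*x^2 + 360*x + 304)/(x^9 - 9*x^8 + 9*x^7 + 105*x^6 - 198*x^5 - 396*x^4 + 840*x^3 + 288*x^2 - 1152*x + 512)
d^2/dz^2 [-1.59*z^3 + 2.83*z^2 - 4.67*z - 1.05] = 5.66 - 9.54*z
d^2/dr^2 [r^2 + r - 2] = 2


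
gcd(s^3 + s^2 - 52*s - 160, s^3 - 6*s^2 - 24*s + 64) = s^2 - 4*s - 32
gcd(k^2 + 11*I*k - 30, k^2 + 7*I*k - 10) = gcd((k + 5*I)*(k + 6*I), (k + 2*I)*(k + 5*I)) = k + 5*I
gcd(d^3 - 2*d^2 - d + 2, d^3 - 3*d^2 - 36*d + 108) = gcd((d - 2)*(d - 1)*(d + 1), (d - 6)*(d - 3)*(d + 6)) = 1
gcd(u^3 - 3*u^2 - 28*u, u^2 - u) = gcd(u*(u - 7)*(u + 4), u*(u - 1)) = u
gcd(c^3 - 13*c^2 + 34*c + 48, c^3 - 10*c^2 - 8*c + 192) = c^2 - 14*c + 48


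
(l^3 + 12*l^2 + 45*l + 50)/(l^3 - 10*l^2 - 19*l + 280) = (l^2 + 7*l + 10)/(l^2 - 15*l + 56)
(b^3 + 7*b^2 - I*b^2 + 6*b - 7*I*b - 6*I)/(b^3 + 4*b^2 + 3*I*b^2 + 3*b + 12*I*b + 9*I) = (b^2 + b*(6 - I) - 6*I)/(b^2 + 3*b*(1 + I) + 9*I)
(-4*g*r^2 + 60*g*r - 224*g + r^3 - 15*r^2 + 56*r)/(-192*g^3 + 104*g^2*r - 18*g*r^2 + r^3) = (r^2 - 15*r + 56)/(48*g^2 - 14*g*r + r^2)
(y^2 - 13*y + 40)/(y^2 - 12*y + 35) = (y - 8)/(y - 7)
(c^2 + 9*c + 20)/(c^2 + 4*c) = (c + 5)/c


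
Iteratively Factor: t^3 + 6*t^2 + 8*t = (t + 4)*(t^2 + 2*t) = t*(t + 4)*(t + 2)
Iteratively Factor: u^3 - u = (u)*(u^2 - 1) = u*(u - 1)*(u + 1)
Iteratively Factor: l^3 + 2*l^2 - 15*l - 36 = (l + 3)*(l^2 - l - 12) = (l - 4)*(l + 3)*(l + 3)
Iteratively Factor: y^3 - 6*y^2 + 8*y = (y)*(y^2 - 6*y + 8) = y*(y - 4)*(y - 2)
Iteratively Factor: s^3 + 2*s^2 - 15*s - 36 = (s - 4)*(s^2 + 6*s + 9) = (s - 4)*(s + 3)*(s + 3)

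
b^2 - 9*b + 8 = (b - 8)*(b - 1)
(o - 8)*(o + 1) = o^2 - 7*o - 8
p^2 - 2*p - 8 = (p - 4)*(p + 2)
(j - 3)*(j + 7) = j^2 + 4*j - 21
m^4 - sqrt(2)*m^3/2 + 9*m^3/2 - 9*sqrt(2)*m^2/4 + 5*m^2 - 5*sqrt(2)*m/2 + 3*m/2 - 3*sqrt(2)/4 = (m + 1/2)*(m + 1)*(m + 3)*(m - sqrt(2)/2)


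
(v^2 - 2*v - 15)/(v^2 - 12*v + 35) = (v + 3)/(v - 7)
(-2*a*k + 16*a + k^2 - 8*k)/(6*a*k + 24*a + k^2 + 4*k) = (-2*a*k + 16*a + k^2 - 8*k)/(6*a*k + 24*a + k^2 + 4*k)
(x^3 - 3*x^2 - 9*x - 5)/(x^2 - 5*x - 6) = (x^2 - 4*x - 5)/(x - 6)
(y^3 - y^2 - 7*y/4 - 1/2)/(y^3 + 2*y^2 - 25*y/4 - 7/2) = (2*y + 1)/(2*y + 7)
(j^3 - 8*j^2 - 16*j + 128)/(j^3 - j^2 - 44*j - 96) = (j - 4)/(j + 3)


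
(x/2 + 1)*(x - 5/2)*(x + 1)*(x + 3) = x^4/2 + 7*x^3/4 - 2*x^2 - 43*x/4 - 15/2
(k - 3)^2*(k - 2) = k^3 - 8*k^2 + 21*k - 18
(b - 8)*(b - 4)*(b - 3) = b^3 - 15*b^2 + 68*b - 96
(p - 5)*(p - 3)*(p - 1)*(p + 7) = p^4 - 2*p^3 - 40*p^2 + 146*p - 105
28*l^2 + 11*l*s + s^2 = (4*l + s)*(7*l + s)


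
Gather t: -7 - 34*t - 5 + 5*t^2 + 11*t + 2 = 5*t^2 - 23*t - 10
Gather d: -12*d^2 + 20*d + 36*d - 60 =-12*d^2 + 56*d - 60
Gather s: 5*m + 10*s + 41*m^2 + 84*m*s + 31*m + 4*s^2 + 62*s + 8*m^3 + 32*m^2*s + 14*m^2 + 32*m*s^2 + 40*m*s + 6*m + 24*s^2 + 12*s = 8*m^3 + 55*m^2 + 42*m + s^2*(32*m + 28) + s*(32*m^2 + 124*m + 84)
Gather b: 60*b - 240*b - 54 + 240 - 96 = 90 - 180*b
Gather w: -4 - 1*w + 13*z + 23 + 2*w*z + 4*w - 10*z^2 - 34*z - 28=w*(2*z + 3) - 10*z^2 - 21*z - 9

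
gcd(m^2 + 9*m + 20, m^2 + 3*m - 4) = m + 4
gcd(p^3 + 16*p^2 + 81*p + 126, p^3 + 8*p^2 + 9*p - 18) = p^2 + 9*p + 18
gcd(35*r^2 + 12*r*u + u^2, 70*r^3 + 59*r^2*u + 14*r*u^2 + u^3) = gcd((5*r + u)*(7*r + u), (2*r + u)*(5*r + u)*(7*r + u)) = 35*r^2 + 12*r*u + u^2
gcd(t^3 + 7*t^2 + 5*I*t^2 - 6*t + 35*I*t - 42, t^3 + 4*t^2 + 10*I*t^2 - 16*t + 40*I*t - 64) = t + 2*I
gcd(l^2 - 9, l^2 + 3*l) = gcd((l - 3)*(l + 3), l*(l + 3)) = l + 3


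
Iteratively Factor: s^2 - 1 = (s + 1)*(s - 1)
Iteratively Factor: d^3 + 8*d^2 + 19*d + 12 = (d + 4)*(d^2 + 4*d + 3) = (d + 1)*(d + 4)*(d + 3)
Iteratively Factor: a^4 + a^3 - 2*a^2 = (a + 2)*(a^3 - a^2) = a*(a + 2)*(a^2 - a) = a*(a - 1)*(a + 2)*(a)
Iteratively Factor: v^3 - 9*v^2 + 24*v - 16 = (v - 1)*(v^2 - 8*v + 16) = (v - 4)*(v - 1)*(v - 4)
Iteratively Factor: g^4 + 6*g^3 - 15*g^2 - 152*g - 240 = (g + 4)*(g^3 + 2*g^2 - 23*g - 60) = (g + 3)*(g + 4)*(g^2 - g - 20) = (g - 5)*(g + 3)*(g + 4)*(g + 4)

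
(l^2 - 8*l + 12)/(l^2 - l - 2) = (l - 6)/(l + 1)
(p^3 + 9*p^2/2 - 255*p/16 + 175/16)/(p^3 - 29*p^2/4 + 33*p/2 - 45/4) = (4*p^2 + 23*p - 35)/(4*(p^2 - 6*p + 9))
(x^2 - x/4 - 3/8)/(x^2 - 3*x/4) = (x + 1/2)/x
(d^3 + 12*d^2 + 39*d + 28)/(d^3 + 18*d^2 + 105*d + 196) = (d + 1)/(d + 7)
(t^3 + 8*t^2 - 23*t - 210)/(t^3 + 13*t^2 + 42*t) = (t - 5)/t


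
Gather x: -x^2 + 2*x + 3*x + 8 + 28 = -x^2 + 5*x + 36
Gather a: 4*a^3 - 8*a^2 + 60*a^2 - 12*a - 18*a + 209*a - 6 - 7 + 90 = 4*a^3 + 52*a^2 + 179*a + 77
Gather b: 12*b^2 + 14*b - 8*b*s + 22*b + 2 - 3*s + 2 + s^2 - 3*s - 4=12*b^2 + b*(36 - 8*s) + s^2 - 6*s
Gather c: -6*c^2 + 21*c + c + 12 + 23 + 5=-6*c^2 + 22*c + 40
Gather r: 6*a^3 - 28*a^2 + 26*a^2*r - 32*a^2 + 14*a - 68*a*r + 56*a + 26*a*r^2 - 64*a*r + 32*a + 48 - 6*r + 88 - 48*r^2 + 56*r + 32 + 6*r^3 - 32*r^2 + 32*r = 6*a^3 - 60*a^2 + 102*a + 6*r^3 + r^2*(26*a - 80) + r*(26*a^2 - 132*a + 82) + 168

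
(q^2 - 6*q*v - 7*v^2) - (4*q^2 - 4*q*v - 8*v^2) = -3*q^2 - 2*q*v + v^2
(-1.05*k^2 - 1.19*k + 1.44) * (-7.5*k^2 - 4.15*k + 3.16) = 7.875*k^4 + 13.2825*k^3 - 9.1795*k^2 - 9.7364*k + 4.5504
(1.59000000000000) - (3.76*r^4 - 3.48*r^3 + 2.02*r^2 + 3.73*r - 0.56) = -3.76*r^4 + 3.48*r^3 - 2.02*r^2 - 3.73*r + 2.15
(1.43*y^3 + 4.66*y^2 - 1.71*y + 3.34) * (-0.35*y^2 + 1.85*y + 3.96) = -0.5005*y^5 + 1.0145*y^4 + 14.8823*y^3 + 14.1211*y^2 - 0.592599999999999*y + 13.2264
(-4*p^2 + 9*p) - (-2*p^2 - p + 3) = -2*p^2 + 10*p - 3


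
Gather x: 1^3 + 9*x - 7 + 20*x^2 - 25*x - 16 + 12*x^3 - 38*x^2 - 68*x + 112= 12*x^3 - 18*x^2 - 84*x + 90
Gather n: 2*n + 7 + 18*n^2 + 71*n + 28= 18*n^2 + 73*n + 35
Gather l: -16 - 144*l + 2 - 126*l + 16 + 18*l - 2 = -252*l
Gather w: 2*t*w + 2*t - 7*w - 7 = 2*t + w*(2*t - 7) - 7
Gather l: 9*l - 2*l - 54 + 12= 7*l - 42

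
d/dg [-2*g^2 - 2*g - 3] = -4*g - 2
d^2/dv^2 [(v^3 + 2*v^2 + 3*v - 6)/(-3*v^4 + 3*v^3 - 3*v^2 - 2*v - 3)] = 2*(-9*v^9 - 54*v^8 - 81*v^7 + 789*v^6 - 810*v^5 + 1071*v^4 - 244*v^3 - 396*v^2 + 324*v - 30)/(27*v^12 - 81*v^11 + 162*v^10 - 135*v^9 + 135*v^8 - 81*v^7 + 198*v^6 - 36*v^5 + 90*v^4 + 35*v^3 + 117*v^2 + 54*v + 27)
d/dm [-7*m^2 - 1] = -14*m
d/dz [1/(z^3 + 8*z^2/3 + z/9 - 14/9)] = 9*(-27*z^2 - 48*z - 1)/(9*z^3 + 24*z^2 + z - 14)^2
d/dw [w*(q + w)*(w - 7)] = w*(q + w) + w*(w - 7) + (q + w)*(w - 7)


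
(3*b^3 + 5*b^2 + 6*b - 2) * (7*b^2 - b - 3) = 21*b^5 + 32*b^4 + 28*b^3 - 35*b^2 - 16*b + 6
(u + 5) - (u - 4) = 9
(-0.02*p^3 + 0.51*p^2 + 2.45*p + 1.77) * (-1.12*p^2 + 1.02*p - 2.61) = 0.0224*p^5 - 0.5916*p^4 - 2.1716*p^3 - 0.8145*p^2 - 4.5891*p - 4.6197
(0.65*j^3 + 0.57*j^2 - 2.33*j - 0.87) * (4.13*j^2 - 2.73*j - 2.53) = 2.6845*j^5 + 0.5796*j^4 - 12.8235*j^3 + 1.3257*j^2 + 8.27*j + 2.2011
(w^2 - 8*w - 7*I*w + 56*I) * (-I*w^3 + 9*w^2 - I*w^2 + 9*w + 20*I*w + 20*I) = -I*w^5 + 2*w^4 + 7*I*w^4 - 14*w^3 - 35*I*w^3 + 124*w^2 + 301*I*w^2 - 980*w + 344*I*w - 1120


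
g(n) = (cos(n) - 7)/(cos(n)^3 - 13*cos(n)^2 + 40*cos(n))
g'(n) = (cos(n) - 7)*(3*sin(n)*cos(n)^2 - 26*sin(n)*cos(n) + 40*sin(n))/(cos(n)^3 - 13*cos(n)^2 + 40*cos(n))^2 - sin(n)/(cos(n)^3 - 13*cos(n)^2 + 40*cos(n))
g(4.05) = 0.26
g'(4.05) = 0.36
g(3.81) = 0.20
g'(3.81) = 0.17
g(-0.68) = -0.26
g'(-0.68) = 0.18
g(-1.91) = 0.50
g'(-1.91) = 1.49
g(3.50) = 0.16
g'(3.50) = 0.07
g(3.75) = 0.19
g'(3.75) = 0.15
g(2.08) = 0.33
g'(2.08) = -0.64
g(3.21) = 0.15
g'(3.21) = 0.01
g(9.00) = 0.16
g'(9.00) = -0.09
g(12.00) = -0.25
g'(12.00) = 0.13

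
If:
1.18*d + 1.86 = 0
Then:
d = -1.58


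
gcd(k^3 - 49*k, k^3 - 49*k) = k^3 - 49*k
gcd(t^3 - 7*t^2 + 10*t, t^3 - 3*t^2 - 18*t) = t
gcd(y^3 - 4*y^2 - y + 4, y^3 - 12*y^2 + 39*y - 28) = y^2 - 5*y + 4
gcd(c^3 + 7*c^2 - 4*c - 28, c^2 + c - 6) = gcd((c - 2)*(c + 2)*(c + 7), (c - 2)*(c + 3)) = c - 2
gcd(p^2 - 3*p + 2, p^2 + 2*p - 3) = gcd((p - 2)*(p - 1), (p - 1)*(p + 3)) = p - 1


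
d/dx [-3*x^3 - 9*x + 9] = -9*x^2 - 9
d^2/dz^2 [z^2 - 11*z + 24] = 2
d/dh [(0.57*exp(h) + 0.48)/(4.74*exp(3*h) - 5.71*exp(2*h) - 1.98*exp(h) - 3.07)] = (-5.4036*exp(3*h) - 3.5709*exp(2*h) + 5.4816*exp(h) - 0.7995)*exp(h)/(22.4676*exp(6*h) - 54.1308*exp(5*h) + 13.8337*exp(4*h) - 6.492*exp(3*h) + 38.9798*exp(2*h) + 12.1572*exp(h) + 9.4249)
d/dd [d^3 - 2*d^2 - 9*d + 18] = 3*d^2 - 4*d - 9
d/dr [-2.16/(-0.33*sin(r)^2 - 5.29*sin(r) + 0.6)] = -(1.4256*sin(r) + 11.4264)*cos(r)/(0.33*sin(r)^2 + 5.29*sin(r) - 0.6)^2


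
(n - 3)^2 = n^2 - 6*n + 9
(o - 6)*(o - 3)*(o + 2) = o^3 - 7*o^2 + 36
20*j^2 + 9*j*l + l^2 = (4*j + l)*(5*j + l)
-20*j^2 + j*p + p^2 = (-4*j + p)*(5*j + p)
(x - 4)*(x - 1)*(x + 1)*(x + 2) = x^4 - 2*x^3 - 9*x^2 + 2*x + 8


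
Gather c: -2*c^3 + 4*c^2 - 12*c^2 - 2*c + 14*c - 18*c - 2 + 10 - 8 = -2*c^3 - 8*c^2 - 6*c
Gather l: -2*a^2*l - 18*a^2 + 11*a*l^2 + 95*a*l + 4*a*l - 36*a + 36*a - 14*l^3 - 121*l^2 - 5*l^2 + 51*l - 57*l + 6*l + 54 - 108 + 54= -18*a^2 - 14*l^3 + l^2*(11*a - 126) + l*(-2*a^2 + 99*a)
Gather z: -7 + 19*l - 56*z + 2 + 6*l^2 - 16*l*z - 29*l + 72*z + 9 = 6*l^2 - 10*l + z*(16 - 16*l) + 4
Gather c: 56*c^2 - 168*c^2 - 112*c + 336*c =-112*c^2 + 224*c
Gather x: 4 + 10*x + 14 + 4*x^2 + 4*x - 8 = 4*x^2 + 14*x + 10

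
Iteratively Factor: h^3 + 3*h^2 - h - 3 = (h + 1)*(h^2 + 2*h - 3) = (h - 1)*(h + 1)*(h + 3)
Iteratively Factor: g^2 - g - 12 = (g - 4)*(g + 3)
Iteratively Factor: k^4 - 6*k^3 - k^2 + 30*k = (k - 5)*(k^3 - k^2 - 6*k) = (k - 5)*(k + 2)*(k^2 - 3*k) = k*(k - 5)*(k + 2)*(k - 3)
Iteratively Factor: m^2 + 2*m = (m)*(m + 2)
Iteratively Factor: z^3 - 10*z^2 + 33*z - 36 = (z - 4)*(z^2 - 6*z + 9) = (z - 4)*(z - 3)*(z - 3)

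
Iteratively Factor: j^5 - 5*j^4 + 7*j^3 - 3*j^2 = (j - 1)*(j^4 - 4*j^3 + 3*j^2) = (j - 3)*(j - 1)*(j^3 - j^2) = j*(j - 3)*(j - 1)*(j^2 - j) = j^2*(j - 3)*(j - 1)*(j - 1)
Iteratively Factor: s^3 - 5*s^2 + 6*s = (s - 3)*(s^2 - 2*s) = (s - 3)*(s - 2)*(s)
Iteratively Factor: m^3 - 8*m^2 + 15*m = (m - 3)*(m^2 - 5*m) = m*(m - 3)*(m - 5)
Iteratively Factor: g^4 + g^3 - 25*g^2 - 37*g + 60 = (g - 5)*(g^3 + 6*g^2 + 5*g - 12) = (g - 5)*(g - 1)*(g^2 + 7*g + 12) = (g - 5)*(g - 1)*(g + 4)*(g + 3)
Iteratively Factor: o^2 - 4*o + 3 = (o - 3)*(o - 1)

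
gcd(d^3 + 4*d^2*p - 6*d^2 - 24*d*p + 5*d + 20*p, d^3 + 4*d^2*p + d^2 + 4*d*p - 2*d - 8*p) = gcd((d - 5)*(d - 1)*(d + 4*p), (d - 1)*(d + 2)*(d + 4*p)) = d^2 + 4*d*p - d - 4*p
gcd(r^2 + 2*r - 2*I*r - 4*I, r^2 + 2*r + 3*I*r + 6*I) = r + 2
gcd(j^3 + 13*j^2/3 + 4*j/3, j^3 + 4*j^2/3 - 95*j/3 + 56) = 1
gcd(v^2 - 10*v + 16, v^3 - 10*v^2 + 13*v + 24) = v - 8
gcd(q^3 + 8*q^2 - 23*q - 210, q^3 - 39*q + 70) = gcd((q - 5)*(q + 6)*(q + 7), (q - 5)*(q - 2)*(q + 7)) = q^2 + 2*q - 35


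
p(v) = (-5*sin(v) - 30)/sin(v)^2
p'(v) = -2*(-5*sin(v) - 30)*cos(v)/sin(v)^3 - 5*cos(v)/sin(v)^2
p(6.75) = -159.23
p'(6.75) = 609.86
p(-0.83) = -48.32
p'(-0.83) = -94.57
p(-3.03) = -2374.20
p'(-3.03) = 42775.08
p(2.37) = -68.87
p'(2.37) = -134.23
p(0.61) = -100.14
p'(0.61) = 274.07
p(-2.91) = -547.66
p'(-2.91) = 4737.02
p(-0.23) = -555.28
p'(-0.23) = -4836.77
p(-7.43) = -30.63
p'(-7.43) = -30.12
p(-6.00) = -402.15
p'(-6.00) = 2702.37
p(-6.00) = -402.15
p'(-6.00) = 2702.37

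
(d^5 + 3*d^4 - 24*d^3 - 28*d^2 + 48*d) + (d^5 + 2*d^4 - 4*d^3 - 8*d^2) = 2*d^5 + 5*d^4 - 28*d^3 - 36*d^2 + 48*d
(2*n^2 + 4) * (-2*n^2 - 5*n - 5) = -4*n^4 - 10*n^3 - 18*n^2 - 20*n - 20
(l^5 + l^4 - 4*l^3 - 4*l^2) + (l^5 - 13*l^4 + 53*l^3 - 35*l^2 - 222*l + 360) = 2*l^5 - 12*l^4 + 49*l^3 - 39*l^2 - 222*l + 360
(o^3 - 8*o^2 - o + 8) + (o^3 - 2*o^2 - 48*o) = 2*o^3 - 10*o^2 - 49*o + 8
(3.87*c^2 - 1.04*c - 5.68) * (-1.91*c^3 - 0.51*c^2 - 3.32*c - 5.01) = -7.3917*c^5 + 0.0126999999999999*c^4 - 1.4692*c^3 - 13.0391*c^2 + 24.068*c + 28.4568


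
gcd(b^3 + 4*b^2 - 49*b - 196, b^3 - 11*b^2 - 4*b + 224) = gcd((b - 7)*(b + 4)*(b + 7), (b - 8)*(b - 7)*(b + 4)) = b^2 - 3*b - 28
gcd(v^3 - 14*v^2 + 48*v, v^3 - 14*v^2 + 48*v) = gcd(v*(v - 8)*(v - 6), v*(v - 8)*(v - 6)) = v^3 - 14*v^2 + 48*v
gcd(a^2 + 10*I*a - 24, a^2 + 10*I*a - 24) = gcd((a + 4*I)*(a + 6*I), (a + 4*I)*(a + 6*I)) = a^2 + 10*I*a - 24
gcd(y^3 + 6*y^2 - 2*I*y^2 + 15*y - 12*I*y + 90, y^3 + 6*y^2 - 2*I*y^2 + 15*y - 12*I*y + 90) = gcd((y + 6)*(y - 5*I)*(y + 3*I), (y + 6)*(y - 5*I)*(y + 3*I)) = y^3 + y^2*(6 - 2*I) + y*(15 - 12*I) + 90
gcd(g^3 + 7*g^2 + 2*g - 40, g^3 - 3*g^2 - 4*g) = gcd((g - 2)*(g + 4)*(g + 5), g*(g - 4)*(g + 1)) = 1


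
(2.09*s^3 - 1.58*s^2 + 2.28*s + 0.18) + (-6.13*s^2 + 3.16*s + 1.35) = 2.09*s^3 - 7.71*s^2 + 5.44*s + 1.53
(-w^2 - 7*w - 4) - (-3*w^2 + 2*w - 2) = 2*w^2 - 9*w - 2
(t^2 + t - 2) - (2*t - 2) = t^2 - t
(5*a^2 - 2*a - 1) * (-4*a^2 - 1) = -20*a^4 + 8*a^3 - a^2 + 2*a + 1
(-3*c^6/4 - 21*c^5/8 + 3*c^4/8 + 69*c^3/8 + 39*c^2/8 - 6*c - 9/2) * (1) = -3*c^6/4 - 21*c^5/8 + 3*c^4/8 + 69*c^3/8 + 39*c^2/8 - 6*c - 9/2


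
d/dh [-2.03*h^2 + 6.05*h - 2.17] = 6.05 - 4.06*h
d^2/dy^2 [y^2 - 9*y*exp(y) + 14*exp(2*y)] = -9*y*exp(y) + 56*exp(2*y) - 18*exp(y) + 2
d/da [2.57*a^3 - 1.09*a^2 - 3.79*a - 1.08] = 7.71*a^2 - 2.18*a - 3.79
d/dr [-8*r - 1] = -8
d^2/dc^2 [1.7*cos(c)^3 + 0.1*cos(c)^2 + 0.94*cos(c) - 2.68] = -2.215*cos(c) - 0.2*cos(2*c) - 3.825*cos(3*c)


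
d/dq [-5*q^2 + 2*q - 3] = 2 - 10*q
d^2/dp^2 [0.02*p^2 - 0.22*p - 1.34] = 0.0400000000000000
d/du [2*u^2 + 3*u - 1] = 4*u + 3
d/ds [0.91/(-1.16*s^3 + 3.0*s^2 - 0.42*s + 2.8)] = (3.1668*s^2 - 5.46*s + 0.3822)/(1.16*s^3 - 3.0*s^2 + 0.42*s - 2.8)^2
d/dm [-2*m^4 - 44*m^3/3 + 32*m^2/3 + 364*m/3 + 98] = -8*m^3 - 44*m^2 + 64*m/3 + 364/3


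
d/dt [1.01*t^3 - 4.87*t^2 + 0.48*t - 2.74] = 3.03*t^2 - 9.74*t + 0.48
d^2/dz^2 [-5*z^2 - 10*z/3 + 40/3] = -10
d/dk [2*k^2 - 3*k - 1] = 4*k - 3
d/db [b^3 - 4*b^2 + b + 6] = 3*b^2 - 8*b + 1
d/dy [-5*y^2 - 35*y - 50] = -10*y - 35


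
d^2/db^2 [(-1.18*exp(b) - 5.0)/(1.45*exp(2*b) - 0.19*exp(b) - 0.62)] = (-2.48095*exp(4*b) - 42.37509*exp(3*b) - 2.23242*exp(2*b) - 18.021496*exp(b) + 0.135408)*exp(b)/(3.048625*exp(6*b) - 1.198425*exp(5*b) - 3.753615*exp(4*b) + 1.018001*exp(3*b) + 1.604994*exp(2*b) - 0.219108*exp(b) - 0.238328)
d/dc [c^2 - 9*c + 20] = 2*c - 9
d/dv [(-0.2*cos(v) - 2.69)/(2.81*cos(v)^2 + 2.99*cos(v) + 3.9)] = (0.562*sin(v)^2 - 15.1178*cos(v) - 7.8251)*sin(v)/(2.81*cos(v)^2 + 2.99*cos(v) + 3.9)^2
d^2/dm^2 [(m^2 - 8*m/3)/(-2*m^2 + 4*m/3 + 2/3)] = (54*m^3 - 27*m^2 + 72*m - 19)/(27*m^6 - 54*m^5 + 9*m^4 + 28*m^3 - 3*m^2 - 6*m - 1)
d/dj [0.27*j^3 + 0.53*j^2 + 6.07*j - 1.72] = 0.81*j^2 + 1.06*j + 6.07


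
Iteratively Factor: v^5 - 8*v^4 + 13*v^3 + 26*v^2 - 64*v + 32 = (v - 4)*(v^4 - 4*v^3 - 3*v^2 + 14*v - 8) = (v - 4)^2*(v^3 - 3*v + 2) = (v - 4)^2*(v + 2)*(v^2 - 2*v + 1) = (v - 4)^2*(v - 1)*(v + 2)*(v - 1)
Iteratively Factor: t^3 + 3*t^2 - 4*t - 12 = (t + 3)*(t^2 - 4) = (t + 2)*(t + 3)*(t - 2)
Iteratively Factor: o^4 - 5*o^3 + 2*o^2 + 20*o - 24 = (o - 2)*(o^3 - 3*o^2 - 4*o + 12) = (o - 2)^2*(o^2 - o - 6) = (o - 3)*(o - 2)^2*(o + 2)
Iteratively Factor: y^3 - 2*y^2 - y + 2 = (y + 1)*(y^2 - 3*y + 2) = (y - 1)*(y + 1)*(y - 2)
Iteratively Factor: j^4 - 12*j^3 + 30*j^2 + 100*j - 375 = (j - 5)*(j^3 - 7*j^2 - 5*j + 75) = (j - 5)^2*(j^2 - 2*j - 15) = (j - 5)^2*(j + 3)*(j - 5)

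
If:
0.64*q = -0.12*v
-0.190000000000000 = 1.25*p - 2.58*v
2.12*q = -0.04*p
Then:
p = -0.19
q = 0.00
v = -0.02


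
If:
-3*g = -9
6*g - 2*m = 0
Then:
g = 3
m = 9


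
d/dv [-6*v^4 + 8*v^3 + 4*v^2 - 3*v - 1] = -24*v^3 + 24*v^2 + 8*v - 3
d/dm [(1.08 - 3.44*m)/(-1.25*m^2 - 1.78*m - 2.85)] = (-4.3*m^2 + 2.7*m + 11.7264)/(1.5625*m^4 + 4.45*m^3 + 10.2934*m^2 + 10.146*m + 8.1225)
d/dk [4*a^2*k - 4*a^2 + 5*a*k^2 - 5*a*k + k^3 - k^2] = 4*a^2 + 10*a*k - 5*a + 3*k^2 - 2*k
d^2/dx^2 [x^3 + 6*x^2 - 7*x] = 6*x + 12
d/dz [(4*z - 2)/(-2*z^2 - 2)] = 2*(z^2 - z - 1)/(z^4 + 2*z^2 + 1)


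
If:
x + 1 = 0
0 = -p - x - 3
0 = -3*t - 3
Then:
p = -2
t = -1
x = -1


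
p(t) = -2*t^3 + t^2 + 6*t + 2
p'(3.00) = -42.00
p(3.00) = -25.00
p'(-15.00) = -1374.00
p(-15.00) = 6887.00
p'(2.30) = -21.14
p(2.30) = -3.24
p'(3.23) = -50.14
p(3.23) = -35.58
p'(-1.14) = -4.08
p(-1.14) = -0.58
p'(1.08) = 1.16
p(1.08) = 7.13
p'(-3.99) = -97.50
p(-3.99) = 121.02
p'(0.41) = 5.81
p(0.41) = 4.49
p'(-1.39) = -8.37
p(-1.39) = 0.96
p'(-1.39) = -8.37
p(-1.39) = 0.96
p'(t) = -6*t^2 + 2*t + 6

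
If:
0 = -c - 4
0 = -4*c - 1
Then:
No Solution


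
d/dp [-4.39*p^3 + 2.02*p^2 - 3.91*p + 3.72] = -13.17*p^2 + 4.04*p - 3.91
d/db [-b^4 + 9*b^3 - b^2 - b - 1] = -4*b^3 + 27*b^2 - 2*b - 1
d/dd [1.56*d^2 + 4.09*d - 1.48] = 3.12*d + 4.09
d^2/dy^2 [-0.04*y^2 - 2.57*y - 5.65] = -0.0800000000000000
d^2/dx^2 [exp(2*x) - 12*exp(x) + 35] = 4*(exp(x) - 3)*exp(x)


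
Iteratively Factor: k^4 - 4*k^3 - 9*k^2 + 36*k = (k + 3)*(k^3 - 7*k^2 + 12*k) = (k - 3)*(k + 3)*(k^2 - 4*k) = k*(k - 3)*(k + 3)*(k - 4)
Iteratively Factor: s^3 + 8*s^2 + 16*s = (s + 4)*(s^2 + 4*s) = s*(s + 4)*(s + 4)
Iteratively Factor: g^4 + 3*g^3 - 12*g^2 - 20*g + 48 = (g - 2)*(g^3 + 5*g^2 - 2*g - 24) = (g - 2)^2*(g^2 + 7*g + 12) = (g - 2)^2*(g + 4)*(g + 3)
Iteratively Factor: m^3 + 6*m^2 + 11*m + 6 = (m + 1)*(m^2 + 5*m + 6) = (m + 1)*(m + 3)*(m + 2)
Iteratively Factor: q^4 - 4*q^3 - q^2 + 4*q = (q)*(q^3 - 4*q^2 - q + 4) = q*(q + 1)*(q^2 - 5*q + 4) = q*(q - 4)*(q + 1)*(q - 1)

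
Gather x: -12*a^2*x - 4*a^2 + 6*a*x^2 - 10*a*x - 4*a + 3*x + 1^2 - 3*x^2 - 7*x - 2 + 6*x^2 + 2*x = -4*a^2 - 4*a + x^2*(6*a + 3) + x*(-12*a^2 - 10*a - 2) - 1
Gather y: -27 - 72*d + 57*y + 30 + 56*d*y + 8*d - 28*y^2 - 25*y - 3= -64*d - 28*y^2 + y*(56*d + 32)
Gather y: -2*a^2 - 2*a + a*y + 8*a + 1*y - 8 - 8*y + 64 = -2*a^2 + 6*a + y*(a - 7) + 56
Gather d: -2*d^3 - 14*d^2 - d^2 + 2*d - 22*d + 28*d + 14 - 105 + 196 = -2*d^3 - 15*d^2 + 8*d + 105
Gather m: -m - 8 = -m - 8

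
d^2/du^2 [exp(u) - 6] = exp(u)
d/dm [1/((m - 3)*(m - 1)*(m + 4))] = (13 - 3*m^2)/(m^6 - 26*m^4 + 24*m^3 + 169*m^2 - 312*m + 144)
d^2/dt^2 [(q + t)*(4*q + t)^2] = 18*q + 6*t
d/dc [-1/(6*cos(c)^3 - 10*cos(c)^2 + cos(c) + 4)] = (-18*cos(c)^2 + 20*cos(c) - 1)*sin(c)/(6*cos(c)^3 - 10*cos(c)^2 + cos(c) + 4)^2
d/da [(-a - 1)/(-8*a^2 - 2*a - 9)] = (-8*a^2 - 16*a + 7)/(64*a^4 + 32*a^3 + 148*a^2 + 36*a + 81)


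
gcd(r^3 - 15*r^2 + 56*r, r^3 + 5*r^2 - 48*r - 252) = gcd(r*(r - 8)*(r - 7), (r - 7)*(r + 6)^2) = r - 7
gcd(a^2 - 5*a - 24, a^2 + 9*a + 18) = a + 3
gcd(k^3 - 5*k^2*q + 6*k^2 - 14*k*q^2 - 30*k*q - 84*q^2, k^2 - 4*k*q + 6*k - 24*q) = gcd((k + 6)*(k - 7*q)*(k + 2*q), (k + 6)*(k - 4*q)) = k + 6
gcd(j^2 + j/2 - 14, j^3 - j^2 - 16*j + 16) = j + 4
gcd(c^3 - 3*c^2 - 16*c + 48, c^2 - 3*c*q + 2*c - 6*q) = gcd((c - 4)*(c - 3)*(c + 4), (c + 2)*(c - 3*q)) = 1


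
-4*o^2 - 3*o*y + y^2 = (-4*o + y)*(o + y)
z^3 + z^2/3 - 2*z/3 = z*(z - 2/3)*(z + 1)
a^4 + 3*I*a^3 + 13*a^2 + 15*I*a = a*(a - 3*I)*(a + I)*(a + 5*I)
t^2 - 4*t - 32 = (t - 8)*(t + 4)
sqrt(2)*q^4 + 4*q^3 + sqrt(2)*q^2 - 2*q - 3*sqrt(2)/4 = (q - sqrt(2)/2)*(q + sqrt(2)/2)*(q + 3*sqrt(2)/2)*(sqrt(2)*q + 1)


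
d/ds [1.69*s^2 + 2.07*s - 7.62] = 3.38*s + 2.07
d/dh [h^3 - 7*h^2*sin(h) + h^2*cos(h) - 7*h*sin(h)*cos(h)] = -h^2*sin(h) - 7*h^2*cos(h) + 3*h^2 - 14*h*sin(h) + 2*h*cos(h) - 7*h*cos(2*h) - 7*sin(2*h)/2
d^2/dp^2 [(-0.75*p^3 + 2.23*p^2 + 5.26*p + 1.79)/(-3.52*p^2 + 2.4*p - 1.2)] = (5.6843418860808e-14*p^4 - 165.721088*p^3 - 89.515776*p^2 + 230.52096*p - 42.21888)/(43.614208*p^6 - 89.21088*p^5 + 105.43104*p^4 - 74.6496*p^3 + 35.9424*p^2 - 10.368*p + 1.728)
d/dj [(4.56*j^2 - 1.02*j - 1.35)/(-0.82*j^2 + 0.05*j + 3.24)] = (-0.6084*j^2 + 27.3348*j - 3.2373)/(0.6724*j^4 - 0.082*j^3 - 5.3111*j^2 + 0.324*j + 10.4976)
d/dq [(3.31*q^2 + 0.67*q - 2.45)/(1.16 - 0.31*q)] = (-1.0261*q^2 + 7.6792*q + 0.0176999999999999)/(0.0961*q^2 - 0.7192*q + 1.3456)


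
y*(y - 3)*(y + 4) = y^3 + y^2 - 12*y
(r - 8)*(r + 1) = r^2 - 7*r - 8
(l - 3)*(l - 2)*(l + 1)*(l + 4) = l^4 - 15*l^2 + 10*l + 24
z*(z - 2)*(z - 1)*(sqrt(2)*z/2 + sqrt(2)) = sqrt(2)*z^4/2 - sqrt(2)*z^3/2 - 2*sqrt(2)*z^2 + 2*sqrt(2)*z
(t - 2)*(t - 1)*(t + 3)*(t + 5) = t^4 + 5*t^3 - 7*t^2 - 29*t + 30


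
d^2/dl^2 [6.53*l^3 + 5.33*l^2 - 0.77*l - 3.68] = 39.18*l + 10.66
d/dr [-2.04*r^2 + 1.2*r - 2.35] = 1.2 - 4.08*r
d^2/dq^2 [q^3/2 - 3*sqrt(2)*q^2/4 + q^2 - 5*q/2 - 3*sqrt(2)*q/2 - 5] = 3*q - 3*sqrt(2)/2 + 2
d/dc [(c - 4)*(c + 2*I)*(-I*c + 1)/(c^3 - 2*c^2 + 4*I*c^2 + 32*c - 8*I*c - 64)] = (c^4*(1 - 2*I) + c^3*(8 - 68*I) + c^2*(112 + 372*I) + c*(-448 - 544*I) + 832 + 128*I)/(c^6 + c^5*(-4 + 8*I) + c^4*(52 - 32*I) + c^3*(-192 + 288*I) + c^2*(1216 - 1024*I) + c*(-4096 + 1024*I) + 4096)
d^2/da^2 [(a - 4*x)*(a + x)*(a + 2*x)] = 6*a - 2*x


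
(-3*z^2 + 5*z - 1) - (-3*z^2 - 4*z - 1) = 9*z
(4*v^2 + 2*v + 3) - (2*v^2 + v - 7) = 2*v^2 + v + 10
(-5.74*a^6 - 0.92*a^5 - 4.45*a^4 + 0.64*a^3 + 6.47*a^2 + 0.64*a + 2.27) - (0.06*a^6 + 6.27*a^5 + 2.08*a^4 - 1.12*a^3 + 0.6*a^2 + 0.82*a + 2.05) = -5.8*a^6 - 7.19*a^5 - 6.53*a^4 + 1.76*a^3 + 5.87*a^2 - 0.18*a + 0.22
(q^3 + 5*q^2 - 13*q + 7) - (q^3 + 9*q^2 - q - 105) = -4*q^2 - 12*q + 112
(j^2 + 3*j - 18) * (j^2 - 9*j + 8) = j^4 - 6*j^3 - 37*j^2 + 186*j - 144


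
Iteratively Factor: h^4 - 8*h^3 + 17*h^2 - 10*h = (h)*(h^3 - 8*h^2 + 17*h - 10) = h*(h - 2)*(h^2 - 6*h + 5) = h*(h - 5)*(h - 2)*(h - 1)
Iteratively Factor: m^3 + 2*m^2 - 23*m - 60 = (m + 3)*(m^2 - m - 20) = (m - 5)*(m + 3)*(m + 4)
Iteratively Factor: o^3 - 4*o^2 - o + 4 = (o - 4)*(o^2 - 1) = (o - 4)*(o - 1)*(o + 1)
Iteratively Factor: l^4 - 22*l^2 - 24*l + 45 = (l + 3)*(l^3 - 3*l^2 - 13*l + 15) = (l - 5)*(l + 3)*(l^2 + 2*l - 3) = (l - 5)*(l + 3)^2*(l - 1)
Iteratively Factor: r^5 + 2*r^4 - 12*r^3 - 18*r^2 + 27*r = (r - 3)*(r^4 + 5*r^3 + 3*r^2 - 9*r) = (r - 3)*(r - 1)*(r^3 + 6*r^2 + 9*r) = (r - 3)*(r - 1)*(r + 3)*(r^2 + 3*r) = (r - 3)*(r - 1)*(r + 3)^2*(r)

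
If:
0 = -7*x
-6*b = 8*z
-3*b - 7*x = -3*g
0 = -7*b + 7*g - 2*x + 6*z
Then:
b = 0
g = 0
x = 0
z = 0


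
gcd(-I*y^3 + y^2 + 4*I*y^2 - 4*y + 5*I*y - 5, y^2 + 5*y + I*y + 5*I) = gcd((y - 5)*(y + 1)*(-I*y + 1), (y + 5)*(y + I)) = y + I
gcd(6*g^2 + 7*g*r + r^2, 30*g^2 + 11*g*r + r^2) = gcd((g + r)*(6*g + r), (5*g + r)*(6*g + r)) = 6*g + r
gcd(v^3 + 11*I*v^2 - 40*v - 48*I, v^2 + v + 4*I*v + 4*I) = v + 4*I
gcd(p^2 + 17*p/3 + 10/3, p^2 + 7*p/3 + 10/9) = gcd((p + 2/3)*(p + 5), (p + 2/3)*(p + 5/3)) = p + 2/3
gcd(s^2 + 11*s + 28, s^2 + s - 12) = s + 4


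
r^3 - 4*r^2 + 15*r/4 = r*(r - 5/2)*(r - 3/2)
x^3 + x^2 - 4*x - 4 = (x - 2)*(x + 1)*(x + 2)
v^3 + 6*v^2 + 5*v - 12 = (v - 1)*(v + 3)*(v + 4)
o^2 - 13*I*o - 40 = (o - 8*I)*(o - 5*I)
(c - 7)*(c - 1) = c^2 - 8*c + 7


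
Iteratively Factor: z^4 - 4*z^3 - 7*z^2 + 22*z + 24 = (z + 1)*(z^3 - 5*z^2 - 2*z + 24) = (z - 4)*(z + 1)*(z^2 - z - 6) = (z - 4)*(z + 1)*(z + 2)*(z - 3)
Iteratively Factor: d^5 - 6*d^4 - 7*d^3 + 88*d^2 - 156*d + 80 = (d - 1)*(d^4 - 5*d^3 - 12*d^2 + 76*d - 80) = (d - 2)*(d - 1)*(d^3 - 3*d^2 - 18*d + 40) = (d - 2)*(d - 1)*(d + 4)*(d^2 - 7*d + 10) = (d - 5)*(d - 2)*(d - 1)*(d + 4)*(d - 2)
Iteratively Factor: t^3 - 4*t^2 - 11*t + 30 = (t + 3)*(t^2 - 7*t + 10) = (t - 2)*(t + 3)*(t - 5)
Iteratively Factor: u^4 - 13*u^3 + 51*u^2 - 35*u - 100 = (u - 5)*(u^3 - 8*u^2 + 11*u + 20) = (u - 5)^2*(u^2 - 3*u - 4) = (u - 5)^2*(u + 1)*(u - 4)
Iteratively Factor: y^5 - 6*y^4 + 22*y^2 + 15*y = (y)*(y^4 - 6*y^3 + 22*y + 15) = y*(y - 3)*(y^3 - 3*y^2 - 9*y - 5) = y*(y - 3)*(y + 1)*(y^2 - 4*y - 5) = y*(y - 3)*(y + 1)^2*(y - 5)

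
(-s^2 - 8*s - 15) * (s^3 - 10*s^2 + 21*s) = -s^5 + 2*s^4 + 44*s^3 - 18*s^2 - 315*s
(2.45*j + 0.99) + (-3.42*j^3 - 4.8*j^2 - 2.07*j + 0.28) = -3.42*j^3 - 4.8*j^2 + 0.38*j + 1.27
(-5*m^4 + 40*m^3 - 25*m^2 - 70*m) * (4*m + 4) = -20*m^5 + 140*m^4 + 60*m^3 - 380*m^2 - 280*m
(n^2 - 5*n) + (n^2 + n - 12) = 2*n^2 - 4*n - 12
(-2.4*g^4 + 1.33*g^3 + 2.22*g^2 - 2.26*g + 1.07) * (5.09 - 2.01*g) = 4.824*g^5 - 14.8893*g^4 + 2.3075*g^3 + 15.8424*g^2 - 13.6541*g + 5.4463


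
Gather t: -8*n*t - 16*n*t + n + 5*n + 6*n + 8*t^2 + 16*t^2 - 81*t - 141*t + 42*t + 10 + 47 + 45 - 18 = 12*n + 24*t^2 + t*(-24*n - 180) + 84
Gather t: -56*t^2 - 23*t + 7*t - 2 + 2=-56*t^2 - 16*t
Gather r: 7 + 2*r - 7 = 2*r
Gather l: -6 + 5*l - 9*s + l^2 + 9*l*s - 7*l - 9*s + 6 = l^2 + l*(9*s - 2) - 18*s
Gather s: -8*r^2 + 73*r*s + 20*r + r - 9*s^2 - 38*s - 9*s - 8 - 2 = -8*r^2 + 21*r - 9*s^2 + s*(73*r - 47) - 10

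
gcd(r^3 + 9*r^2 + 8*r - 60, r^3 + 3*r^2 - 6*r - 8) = r - 2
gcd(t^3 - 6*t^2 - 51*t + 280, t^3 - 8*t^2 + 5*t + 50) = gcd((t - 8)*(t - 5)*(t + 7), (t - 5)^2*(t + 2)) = t - 5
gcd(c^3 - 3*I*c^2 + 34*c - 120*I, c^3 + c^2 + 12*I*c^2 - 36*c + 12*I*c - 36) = c + 6*I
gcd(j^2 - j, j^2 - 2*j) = j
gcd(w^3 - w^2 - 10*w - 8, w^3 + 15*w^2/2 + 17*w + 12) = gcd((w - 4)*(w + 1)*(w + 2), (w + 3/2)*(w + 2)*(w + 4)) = w + 2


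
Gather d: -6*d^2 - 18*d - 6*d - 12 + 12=-6*d^2 - 24*d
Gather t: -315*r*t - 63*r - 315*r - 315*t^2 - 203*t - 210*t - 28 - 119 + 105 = -378*r - 315*t^2 + t*(-315*r - 413) - 42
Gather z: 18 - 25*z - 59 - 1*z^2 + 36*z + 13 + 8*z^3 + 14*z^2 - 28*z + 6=8*z^3 + 13*z^2 - 17*z - 22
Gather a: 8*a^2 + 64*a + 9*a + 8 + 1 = 8*a^2 + 73*a + 9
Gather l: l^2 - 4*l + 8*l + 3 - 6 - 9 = l^2 + 4*l - 12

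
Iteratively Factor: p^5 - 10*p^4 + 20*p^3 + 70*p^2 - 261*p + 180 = (p - 1)*(p^4 - 9*p^3 + 11*p^2 + 81*p - 180) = (p - 3)*(p - 1)*(p^3 - 6*p^2 - 7*p + 60) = (p - 3)*(p - 1)*(p + 3)*(p^2 - 9*p + 20) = (p - 5)*(p - 3)*(p - 1)*(p + 3)*(p - 4)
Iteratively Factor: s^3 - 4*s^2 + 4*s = (s - 2)*(s^2 - 2*s) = (s - 2)^2*(s)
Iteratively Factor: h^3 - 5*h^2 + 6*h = (h - 3)*(h^2 - 2*h) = h*(h - 3)*(h - 2)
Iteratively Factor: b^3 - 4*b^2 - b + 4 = (b + 1)*(b^2 - 5*b + 4) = (b - 1)*(b + 1)*(b - 4)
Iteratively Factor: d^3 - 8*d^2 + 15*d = (d)*(d^2 - 8*d + 15) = d*(d - 5)*(d - 3)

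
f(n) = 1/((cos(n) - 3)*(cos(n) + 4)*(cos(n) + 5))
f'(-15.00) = 0.00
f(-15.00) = -0.02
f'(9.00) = 0.00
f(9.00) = -0.02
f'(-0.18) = -0.00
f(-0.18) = -0.02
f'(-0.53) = -0.00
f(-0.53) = -0.02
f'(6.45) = 0.00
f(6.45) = -0.02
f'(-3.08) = 0.00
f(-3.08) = -0.02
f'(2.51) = -0.00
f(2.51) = -0.02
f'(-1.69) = 0.00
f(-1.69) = -0.02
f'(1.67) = -0.00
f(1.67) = -0.02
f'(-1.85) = 0.00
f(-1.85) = -0.02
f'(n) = sin(n)/((cos(n) - 3)*(cos(n) + 4)*(cos(n) + 5)^2) + sin(n)/((cos(n) - 3)*(cos(n) + 4)^2*(cos(n) + 5)) + sin(n)/((cos(n) - 3)^2*(cos(n) + 4)*(cos(n) + 5)) = (-3*sin(n)^2 + 12*cos(n) - 4)*sin(n)/((cos(n) - 3)^2*(cos(n) + 4)^2*(cos(n) + 5)^2)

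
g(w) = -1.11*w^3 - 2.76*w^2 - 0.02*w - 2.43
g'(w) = -3.33*w^2 - 5.52*w - 0.02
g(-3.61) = 13.89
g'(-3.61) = -23.49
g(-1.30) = -4.63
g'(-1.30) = 1.53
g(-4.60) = 47.30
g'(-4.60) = -45.09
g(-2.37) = -3.11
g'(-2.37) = -5.64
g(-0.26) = -2.59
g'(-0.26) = 1.19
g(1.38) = -10.63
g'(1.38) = -13.98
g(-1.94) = -4.67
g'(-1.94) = -1.84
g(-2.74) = -0.26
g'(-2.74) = -9.90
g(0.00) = -2.43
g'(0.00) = -0.02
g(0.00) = -2.43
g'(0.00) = -0.02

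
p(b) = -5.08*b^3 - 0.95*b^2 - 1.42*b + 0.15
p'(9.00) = -1252.96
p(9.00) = -3792.90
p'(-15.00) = -3401.92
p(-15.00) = 16952.70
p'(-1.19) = -20.74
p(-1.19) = 9.06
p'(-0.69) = -7.36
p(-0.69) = 2.35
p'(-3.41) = -172.15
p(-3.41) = 195.38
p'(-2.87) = -121.50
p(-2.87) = 116.49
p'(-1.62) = -38.34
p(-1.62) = 21.55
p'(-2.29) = -76.99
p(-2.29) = 59.43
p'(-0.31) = -2.30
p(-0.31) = 0.65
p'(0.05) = -1.55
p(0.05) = 0.08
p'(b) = -15.24*b^2 - 1.9*b - 1.42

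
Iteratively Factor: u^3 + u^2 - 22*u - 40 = (u - 5)*(u^2 + 6*u + 8) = (u - 5)*(u + 4)*(u + 2)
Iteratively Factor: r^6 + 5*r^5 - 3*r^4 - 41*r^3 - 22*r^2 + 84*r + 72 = (r + 3)*(r^5 + 2*r^4 - 9*r^3 - 14*r^2 + 20*r + 24) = (r - 2)*(r + 3)*(r^4 + 4*r^3 - r^2 - 16*r - 12) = (r - 2)*(r + 2)*(r + 3)*(r^3 + 2*r^2 - 5*r - 6) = (r - 2)*(r + 1)*(r + 2)*(r + 3)*(r^2 + r - 6) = (r - 2)*(r + 1)*(r + 2)*(r + 3)^2*(r - 2)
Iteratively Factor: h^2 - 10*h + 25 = (h - 5)*(h - 5)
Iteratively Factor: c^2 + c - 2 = (c + 2)*(c - 1)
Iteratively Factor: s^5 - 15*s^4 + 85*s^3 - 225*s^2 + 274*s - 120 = (s - 4)*(s^4 - 11*s^3 + 41*s^2 - 61*s + 30) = (s - 5)*(s - 4)*(s^3 - 6*s^2 + 11*s - 6) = (s - 5)*(s - 4)*(s - 1)*(s^2 - 5*s + 6) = (s - 5)*(s - 4)*(s - 2)*(s - 1)*(s - 3)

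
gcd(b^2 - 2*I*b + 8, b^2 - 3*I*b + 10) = b + 2*I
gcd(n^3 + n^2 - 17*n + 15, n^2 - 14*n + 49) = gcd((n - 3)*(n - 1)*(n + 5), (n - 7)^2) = 1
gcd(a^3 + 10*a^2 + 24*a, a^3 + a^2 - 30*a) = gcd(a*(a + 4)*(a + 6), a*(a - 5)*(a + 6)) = a^2 + 6*a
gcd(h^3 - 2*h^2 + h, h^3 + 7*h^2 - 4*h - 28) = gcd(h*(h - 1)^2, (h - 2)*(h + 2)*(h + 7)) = 1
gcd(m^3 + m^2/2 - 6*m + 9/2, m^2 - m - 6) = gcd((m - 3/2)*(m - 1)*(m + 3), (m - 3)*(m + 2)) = 1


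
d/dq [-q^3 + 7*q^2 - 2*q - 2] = -3*q^2 + 14*q - 2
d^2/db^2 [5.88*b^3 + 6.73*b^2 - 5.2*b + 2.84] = 35.28*b + 13.46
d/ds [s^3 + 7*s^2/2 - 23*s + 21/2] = 3*s^2 + 7*s - 23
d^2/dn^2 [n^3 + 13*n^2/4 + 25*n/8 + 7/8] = 6*n + 13/2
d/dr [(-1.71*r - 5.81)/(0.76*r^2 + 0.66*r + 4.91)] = (1.2996*r^2 + 8.8312*r - 4.5615)/(0.5776*r^4 + 1.0032*r^3 + 7.8988*r^2 + 6.4812*r + 24.1081)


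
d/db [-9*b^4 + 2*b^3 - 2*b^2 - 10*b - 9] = -36*b^3 + 6*b^2 - 4*b - 10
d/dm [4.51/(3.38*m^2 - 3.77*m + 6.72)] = (17.0027 - 30.4876*m)/(3.38*m^2 - 3.77*m + 6.72)^2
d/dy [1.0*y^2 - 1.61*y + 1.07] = 2.0*y - 1.61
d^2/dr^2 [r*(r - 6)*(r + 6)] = 6*r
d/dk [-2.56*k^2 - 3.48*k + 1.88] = -5.12*k - 3.48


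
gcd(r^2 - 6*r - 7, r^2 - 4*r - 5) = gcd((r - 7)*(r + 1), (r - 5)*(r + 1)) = r + 1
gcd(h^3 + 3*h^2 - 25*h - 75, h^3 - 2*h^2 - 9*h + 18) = h + 3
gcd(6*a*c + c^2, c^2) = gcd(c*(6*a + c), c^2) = c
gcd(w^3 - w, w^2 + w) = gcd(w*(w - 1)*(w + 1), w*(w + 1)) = w^2 + w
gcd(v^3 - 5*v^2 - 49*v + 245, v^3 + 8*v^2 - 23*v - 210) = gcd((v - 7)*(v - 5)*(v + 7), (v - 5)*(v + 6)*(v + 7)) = v^2 + 2*v - 35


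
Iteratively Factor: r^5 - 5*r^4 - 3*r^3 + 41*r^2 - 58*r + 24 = (r + 3)*(r^4 - 8*r^3 + 21*r^2 - 22*r + 8) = (r - 1)*(r + 3)*(r^3 - 7*r^2 + 14*r - 8) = (r - 4)*(r - 1)*(r + 3)*(r^2 - 3*r + 2) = (r - 4)*(r - 2)*(r - 1)*(r + 3)*(r - 1)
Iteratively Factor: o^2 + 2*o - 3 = (o + 3)*(o - 1)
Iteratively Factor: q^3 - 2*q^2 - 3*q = (q + 1)*(q^2 - 3*q) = (q - 3)*(q + 1)*(q)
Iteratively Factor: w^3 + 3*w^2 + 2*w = (w + 2)*(w^2 + w) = w*(w + 2)*(w + 1)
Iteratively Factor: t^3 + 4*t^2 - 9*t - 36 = (t + 4)*(t^2 - 9) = (t - 3)*(t + 4)*(t + 3)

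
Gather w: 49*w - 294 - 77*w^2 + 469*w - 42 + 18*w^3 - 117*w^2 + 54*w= 18*w^3 - 194*w^2 + 572*w - 336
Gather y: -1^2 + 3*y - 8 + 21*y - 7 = 24*y - 16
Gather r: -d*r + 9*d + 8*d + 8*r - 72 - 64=17*d + r*(8 - d) - 136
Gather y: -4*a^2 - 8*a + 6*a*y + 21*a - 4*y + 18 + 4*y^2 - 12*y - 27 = -4*a^2 + 13*a + 4*y^2 + y*(6*a - 16) - 9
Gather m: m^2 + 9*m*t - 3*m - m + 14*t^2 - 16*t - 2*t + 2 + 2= m^2 + m*(9*t - 4) + 14*t^2 - 18*t + 4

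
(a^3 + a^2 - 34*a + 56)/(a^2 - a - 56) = (a^2 - 6*a + 8)/(a - 8)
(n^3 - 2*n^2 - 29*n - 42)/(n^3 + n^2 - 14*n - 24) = (n - 7)/(n - 4)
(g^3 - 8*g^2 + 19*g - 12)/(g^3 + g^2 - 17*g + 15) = (g - 4)/(g + 5)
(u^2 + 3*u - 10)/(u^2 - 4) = (u + 5)/(u + 2)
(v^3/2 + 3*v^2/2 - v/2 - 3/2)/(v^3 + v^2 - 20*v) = (v^3 + 3*v^2 - v - 3)/(2*v*(v^2 + v - 20))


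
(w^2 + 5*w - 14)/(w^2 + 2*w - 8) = (w + 7)/(w + 4)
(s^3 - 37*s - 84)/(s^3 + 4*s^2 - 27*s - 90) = (s^2 - 3*s - 28)/(s^2 + s - 30)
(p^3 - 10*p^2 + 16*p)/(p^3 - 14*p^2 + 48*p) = (p - 2)/(p - 6)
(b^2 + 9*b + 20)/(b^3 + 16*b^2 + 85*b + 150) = (b + 4)/(b^2 + 11*b + 30)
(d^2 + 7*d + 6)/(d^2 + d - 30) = (d + 1)/(d - 5)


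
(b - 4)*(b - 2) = b^2 - 6*b + 8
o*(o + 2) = o^2 + 2*o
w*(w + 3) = w^2 + 3*w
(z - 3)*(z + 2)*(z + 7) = z^3 + 6*z^2 - 13*z - 42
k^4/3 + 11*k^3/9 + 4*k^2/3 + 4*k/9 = k*(k/3 + 1/3)*(k + 2/3)*(k + 2)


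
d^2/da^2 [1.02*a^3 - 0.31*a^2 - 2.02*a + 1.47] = 6.12*a - 0.62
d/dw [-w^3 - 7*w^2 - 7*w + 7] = -3*w^2 - 14*w - 7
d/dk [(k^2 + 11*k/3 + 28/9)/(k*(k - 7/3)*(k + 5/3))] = (-81*k^4 - 594*k^3 - 873*k^2 + 336*k + 980)/(k^2*(81*k^4 - 108*k^3 - 594*k^2 + 420*k + 1225))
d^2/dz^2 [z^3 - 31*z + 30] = 6*z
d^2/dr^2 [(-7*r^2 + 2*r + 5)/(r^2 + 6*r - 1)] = 4*(22*r^3 - 3*r^2 + 48*r + 95)/(r^6 + 18*r^5 + 105*r^4 + 180*r^3 - 105*r^2 + 18*r - 1)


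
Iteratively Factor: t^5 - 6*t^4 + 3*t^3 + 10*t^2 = (t - 5)*(t^4 - t^3 - 2*t^2) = t*(t - 5)*(t^3 - t^2 - 2*t) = t*(t - 5)*(t - 2)*(t^2 + t) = t^2*(t - 5)*(t - 2)*(t + 1)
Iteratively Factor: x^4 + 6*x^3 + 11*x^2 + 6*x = (x + 1)*(x^3 + 5*x^2 + 6*x) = (x + 1)*(x + 2)*(x^2 + 3*x) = (x + 1)*(x + 2)*(x + 3)*(x)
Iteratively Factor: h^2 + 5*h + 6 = (h + 2)*(h + 3)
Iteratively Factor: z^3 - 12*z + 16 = (z + 4)*(z^2 - 4*z + 4) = (z - 2)*(z + 4)*(z - 2)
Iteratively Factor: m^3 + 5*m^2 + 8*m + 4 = (m + 1)*(m^2 + 4*m + 4) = (m + 1)*(m + 2)*(m + 2)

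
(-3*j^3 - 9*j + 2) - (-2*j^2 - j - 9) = -3*j^3 + 2*j^2 - 8*j + 11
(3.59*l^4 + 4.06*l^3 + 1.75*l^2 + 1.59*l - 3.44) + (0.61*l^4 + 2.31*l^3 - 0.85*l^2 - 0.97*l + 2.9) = 4.2*l^4 + 6.37*l^3 + 0.9*l^2 + 0.62*l - 0.54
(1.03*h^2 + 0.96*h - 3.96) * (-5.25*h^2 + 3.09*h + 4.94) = -5.4075*h^4 - 1.8573*h^3 + 28.8446*h^2 - 7.494*h - 19.5624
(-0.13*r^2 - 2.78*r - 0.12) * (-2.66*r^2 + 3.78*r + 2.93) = 0.3458*r^4 + 6.9034*r^3 - 10.5701*r^2 - 8.599*r - 0.3516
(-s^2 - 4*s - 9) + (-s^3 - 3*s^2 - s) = -s^3 - 4*s^2 - 5*s - 9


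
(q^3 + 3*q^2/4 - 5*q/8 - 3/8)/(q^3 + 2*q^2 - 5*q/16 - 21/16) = 2*(2*q + 1)/(4*q + 7)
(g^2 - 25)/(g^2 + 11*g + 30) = (g - 5)/(g + 6)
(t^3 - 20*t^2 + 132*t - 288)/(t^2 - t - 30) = (t^2 - 14*t + 48)/(t + 5)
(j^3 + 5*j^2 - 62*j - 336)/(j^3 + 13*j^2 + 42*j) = (j - 8)/j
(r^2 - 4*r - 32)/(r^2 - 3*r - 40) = (r + 4)/(r + 5)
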